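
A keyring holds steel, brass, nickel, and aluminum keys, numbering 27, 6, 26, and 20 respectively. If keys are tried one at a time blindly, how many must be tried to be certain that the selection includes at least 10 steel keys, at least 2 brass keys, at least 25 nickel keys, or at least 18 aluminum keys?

The worst case stops just short of every target: 9 steel, 1 brass, 24 nickel, 17 aluminum — 9 + 1 + 24 + 17 = 51 keys.
One more key must push some type to its target, so 51 + 1 = 52.

52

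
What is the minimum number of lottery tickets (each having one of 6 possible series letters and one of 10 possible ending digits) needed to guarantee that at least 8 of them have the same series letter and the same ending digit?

421

There are 6 × 10 = 60 (series letter, ending digit) combinations acting as pigeonholes.
With 60 × 7 = 420 lottery tickets we could place exactly 7 in each, with no (series letter, ending digit) pair reaching 8.
One more forces some (series letter, ending digit) pair to hold 8, so 420 + 1 = 421.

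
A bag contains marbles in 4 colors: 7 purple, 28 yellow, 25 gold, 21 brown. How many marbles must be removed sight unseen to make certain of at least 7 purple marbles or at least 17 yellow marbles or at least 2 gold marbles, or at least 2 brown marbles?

25

The worst case stops just short of every target: 6 purple, 16 yellow, 1 gold, 1 brown — 6 + 16 + 1 + 1 = 24 marbles.
One more marble must push some color to its target, so 24 + 1 = 25.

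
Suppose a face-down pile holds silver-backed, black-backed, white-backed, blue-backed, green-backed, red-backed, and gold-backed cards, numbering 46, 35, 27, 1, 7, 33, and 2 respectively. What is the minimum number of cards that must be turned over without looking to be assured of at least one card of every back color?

151

The hardest back color to obtain is blue-backed: we could draw every other card first — 151 − 1 = 150 cards — without a single blue-backed one.
The next draw must be blue-backed, so 150 + 1 = 151.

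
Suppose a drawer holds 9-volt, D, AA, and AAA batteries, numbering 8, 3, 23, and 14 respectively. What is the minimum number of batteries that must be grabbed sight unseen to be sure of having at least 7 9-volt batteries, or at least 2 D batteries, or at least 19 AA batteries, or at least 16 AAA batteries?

40

The worst case stops just short of every target: 6 9-volt, 1 D, 18 AA, all 14 AAA — 6 + 1 + 18 + 14 = 39 batteries.
One more battery must push some type to its target, so 39 + 1 = 40.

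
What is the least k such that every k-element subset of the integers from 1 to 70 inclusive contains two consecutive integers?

Partition {1, …, 70} into 35 pairs: {1,2}, {3,4}, …, {69,70}.
Choosing 35 integers — say the 35 even numbers 2, 4, …, 70 — takes one from each pair and avoids the property.
Choosing 36 forces two into the same pair by pigeonhole, and those are consecutive. So 36.

36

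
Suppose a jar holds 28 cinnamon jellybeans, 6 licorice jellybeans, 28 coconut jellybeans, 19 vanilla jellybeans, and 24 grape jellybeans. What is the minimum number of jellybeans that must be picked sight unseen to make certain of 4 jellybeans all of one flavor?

16

The worst case takes 3 jellybeans of each flavor without reaching 4 of any: 5 × 3 = 15.
The next jellybean must bring some flavor to 4, so 15 + 1 = 16.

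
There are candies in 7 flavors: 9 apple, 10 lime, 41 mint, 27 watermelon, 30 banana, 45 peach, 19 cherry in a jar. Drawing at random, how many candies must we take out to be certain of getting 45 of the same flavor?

181

In the worst case we take at most 44 of each flavor, but all 9 apple, all 10 lime, all 41 mint, all 27 watermelon, all 30 banana, and all 19 cherry (fewer than 44), giving 9 + 10 + 41 + 27 + 30 + 44 + 19 = 180.
One more candy then forces some flavor to 45, so 180 + 1 = 181.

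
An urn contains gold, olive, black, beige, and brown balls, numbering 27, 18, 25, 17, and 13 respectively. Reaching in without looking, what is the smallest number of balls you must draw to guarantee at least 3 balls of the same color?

The worst case takes 2 balls of each color without reaching 3 of any: 5 × 2 = 10.
The next ball must bring some color to 3, so 10 + 1 = 11.

11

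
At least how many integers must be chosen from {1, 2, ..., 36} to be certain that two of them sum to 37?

Partition {1, …, 36} into 18 pairs: {1,36}, {2,35}, …, {18,19}.
Choosing 18 integers — say the integers 1 through 18 — takes one from each pair and avoids the property.
Choosing 19 forces two into the same pair by pigeonhole, and those sum to 37. So 19.

19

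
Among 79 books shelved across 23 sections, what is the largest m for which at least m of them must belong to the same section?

If each of the 23 sections held at most 3, the total would be at most 23 × 3 = 69 < 79, a contradiction.
So at least one holds ⌈79/23⌉ = 4.

4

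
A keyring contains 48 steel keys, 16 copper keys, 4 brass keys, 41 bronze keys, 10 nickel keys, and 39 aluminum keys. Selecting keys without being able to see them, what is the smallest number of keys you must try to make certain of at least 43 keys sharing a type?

153

Treat the 6 types as pigeonholes.
In the worst case we take at most 42 of each type, but all 16 copper, all 4 brass, all 41 bronze, all 10 nickel, and all 39 aluminum (fewer than 42), giving 42 + 16 + 4 + 41 + 10 + 39 = 152.
One more key then forces some type to 43, so 152 + 1 = 153.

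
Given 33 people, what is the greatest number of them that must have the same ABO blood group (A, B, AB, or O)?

9

If each of the 4 ABO blood groups held at most 8, the total would be at most 4 × 8 = 32 < 33, a contradiction.
So at least one holds ⌈33/4⌉ = 9.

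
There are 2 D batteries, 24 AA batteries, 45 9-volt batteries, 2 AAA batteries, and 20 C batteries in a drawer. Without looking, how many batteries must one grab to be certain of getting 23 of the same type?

69

Treat the 5 types as pigeonholes.
In the worst case we take at most 22 of each type, but all 2 D, all 2 AAA, and all 20 C (fewer than 22), giving 2 + 22 + 22 + 2 + 20 = 68.
One more battery then forces some type to 23, so 68 + 1 = 69.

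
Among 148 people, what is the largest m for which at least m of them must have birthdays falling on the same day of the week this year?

22

The 148 people fall into 7 days of the week.
If each of the 7 days of the week held at most 21, the total would be at most 7 × 21 = 147 < 148, a contradiction.
So at least one holds ⌈148/7⌉ = 22.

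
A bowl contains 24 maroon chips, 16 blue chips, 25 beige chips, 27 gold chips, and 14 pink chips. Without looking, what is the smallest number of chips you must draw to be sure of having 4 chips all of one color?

16

The worst case takes 3 chips of each color without reaching 4 of any: 5 × 3 = 15.
The next chip must bring some color to 4, so 15 + 1 = 16.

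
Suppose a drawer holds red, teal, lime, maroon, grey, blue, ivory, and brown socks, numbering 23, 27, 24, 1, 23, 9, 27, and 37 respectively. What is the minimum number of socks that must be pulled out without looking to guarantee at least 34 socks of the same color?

168

In the worst case we take at most 33 of each color, but all 23 red, all 27 teal, all 24 lime, all 1 maroon, all 23 grey, all 9 blue, and all 27 ivory (fewer than 33), giving 23 + 27 + 24 + 1 + 23 + 9 + 27 + 33 = 167.
One more sock then forces some color to 34, so 167 + 1 = 168.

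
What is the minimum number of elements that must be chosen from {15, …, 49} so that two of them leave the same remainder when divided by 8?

9

Use the pigeonhole principle on residue classes: group the integers by remainder mod 8; there are 8 residue classes, each nonempty in this range.
Choosing one from each class (8 integers) avoids any shared remainder.
One more choice must repeat a class, so two differ by a multiple of 8. Hence 8 + 1 = 9.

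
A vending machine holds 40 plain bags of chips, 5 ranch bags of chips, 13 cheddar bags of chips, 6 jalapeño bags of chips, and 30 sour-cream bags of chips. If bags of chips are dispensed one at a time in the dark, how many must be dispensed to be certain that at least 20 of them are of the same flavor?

63

In the worst case we take at most 19 of each flavor, but all 5 ranch, all 13 cheddar, and all 6 jalapeño (fewer than 19), giving 19 + 5 + 13 + 6 + 19 = 62.
One more bag of chips then forces some flavor to 20, so 62 + 1 = 63.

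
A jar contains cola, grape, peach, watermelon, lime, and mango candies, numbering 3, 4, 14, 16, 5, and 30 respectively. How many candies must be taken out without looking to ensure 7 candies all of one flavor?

31

In the worst case we take at most 6 of each flavor, but all 3 cola, all 4 grape, and all 5 lime (fewer than 6), giving 3 + 4 + 6 + 6 + 5 + 6 = 30.
One more candy then forces some flavor to 7, so 30 + 1 = 31.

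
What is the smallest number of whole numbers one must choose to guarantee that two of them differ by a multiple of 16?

Two integers differ by a multiple of 16 exactly when they share a remainder mod 16.
There are 16 residue classes mod 16, so 16 integers can all lie in distinct classes.
One more integer must repeat a residue, giving a difference divisible by 16. So n = 16 + 1 = 17.

17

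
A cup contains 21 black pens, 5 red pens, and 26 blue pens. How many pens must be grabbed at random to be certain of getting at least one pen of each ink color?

The hardest ink color to obtain is red: we could draw every other pen first — 52 − 5 = 47 pens — without a single red one.
The next draw must be red, so 47 + 1 = 48.

48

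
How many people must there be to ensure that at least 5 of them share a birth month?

There are 12 months of the year acting as pigeonholes.
With 12 × 4 = 48 people we could place exactly 4 in each, with no class reaching 5.
One more forces some class to hold 5, so 48 + 1 = 49.

49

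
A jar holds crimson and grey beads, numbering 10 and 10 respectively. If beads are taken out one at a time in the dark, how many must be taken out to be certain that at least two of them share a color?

The worst case takes 1 bead of each color without reaching 2 of any: 2 × 1 = 2.
The next bead must bring some color to 2, so 2 + 1 = 3.

3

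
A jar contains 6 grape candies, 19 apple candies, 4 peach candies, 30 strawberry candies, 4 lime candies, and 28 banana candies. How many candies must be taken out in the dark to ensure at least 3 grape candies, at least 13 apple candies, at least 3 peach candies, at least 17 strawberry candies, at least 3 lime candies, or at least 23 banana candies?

57

The worst case stops just short of every target: 2 grape, 12 apple, 2 peach, 16 strawberry, 2 lime, 22 banana — 2 + 12 + 2 + 16 + 2 + 22 = 56 candies.
One more candy must push some flavor to its target, so 56 + 1 = 57.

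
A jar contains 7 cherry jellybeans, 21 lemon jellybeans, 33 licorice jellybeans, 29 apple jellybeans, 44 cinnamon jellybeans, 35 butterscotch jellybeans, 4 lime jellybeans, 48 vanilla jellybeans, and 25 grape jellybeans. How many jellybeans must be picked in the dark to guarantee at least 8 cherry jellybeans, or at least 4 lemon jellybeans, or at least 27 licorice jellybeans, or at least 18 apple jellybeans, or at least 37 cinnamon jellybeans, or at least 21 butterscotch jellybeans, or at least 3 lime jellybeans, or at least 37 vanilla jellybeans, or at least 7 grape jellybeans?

The worst case stops just short of every target: 7 cherry, 3 lemon, 26 licorice, 17 apple, 36 cinnamon, 20 butterscotch, 2 lime, 36 vanilla, 6 grape — 7 + 3 + 26 + 17 + 36 + 20 + 2 + 36 + 6 = 153 jellybeans.
One more jellybean must push some flavor to its target, so 153 + 1 = 154.

154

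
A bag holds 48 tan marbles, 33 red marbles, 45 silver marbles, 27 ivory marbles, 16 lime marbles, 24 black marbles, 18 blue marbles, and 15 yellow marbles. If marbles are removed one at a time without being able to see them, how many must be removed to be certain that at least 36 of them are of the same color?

204

In the worst case we take at most 35 of each color, but all 33 red, all 27 ivory, all 16 lime, all 24 black, all 18 blue, and all 15 yellow (fewer than 35), giving 35 + 33 + 35 + 27 + 16 + 24 + 18 + 15 = 203.
One more marble then forces some color to 36, so 203 + 1 = 204.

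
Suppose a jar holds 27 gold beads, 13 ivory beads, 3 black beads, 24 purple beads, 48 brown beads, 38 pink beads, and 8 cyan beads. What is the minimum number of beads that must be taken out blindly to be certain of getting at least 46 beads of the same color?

In the worst case we take at most 45 of each color, but all 27 gold, all 13 ivory, all 3 black, all 24 purple, all 38 pink, and all 8 cyan (fewer than 45), giving 27 + 13 + 3 + 24 + 45 + 38 + 8 = 158.
One more bead then forces some color to 46, so 158 + 1 = 159.

159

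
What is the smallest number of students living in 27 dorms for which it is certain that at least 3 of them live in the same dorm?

There are 27 dorms acting as pigeonholes.
With 27 × 2 = 54 students we could place exactly 2 in each, with no class reaching 3.
One more forces some class to hold 3, so 54 + 1 = 55.

55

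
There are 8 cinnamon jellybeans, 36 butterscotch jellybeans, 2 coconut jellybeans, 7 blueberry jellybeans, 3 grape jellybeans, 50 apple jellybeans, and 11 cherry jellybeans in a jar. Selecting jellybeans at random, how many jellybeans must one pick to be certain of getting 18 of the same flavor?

66

Treat the 7 flavors as pigeonholes.
In the worst case we take at most 17 of each flavor, but all 8 cinnamon, all 2 coconut, all 7 blueberry, all 3 grape, and all 11 cherry (fewer than 17), giving 8 + 17 + 2 + 7 + 3 + 17 + 11 = 65.
One more jellybean then forces some flavor to 18, so 65 + 1 = 66.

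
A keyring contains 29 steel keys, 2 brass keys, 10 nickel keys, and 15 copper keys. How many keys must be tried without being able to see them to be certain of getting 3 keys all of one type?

Treat the 4 types as pigeonholes.
The worst case takes 2 keys of each type without reaching 3 of any: 4 × 2 = 8.
The next key must bring some type to 3, so 8 + 1 = 9.

9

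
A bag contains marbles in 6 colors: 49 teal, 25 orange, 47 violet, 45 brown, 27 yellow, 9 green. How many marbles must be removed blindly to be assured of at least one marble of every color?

The hardest color to obtain is green: we could draw every other marble first — 202 − 9 = 193 marbles — without a single green one.
The next draw must be green, so 193 + 1 = 194.

194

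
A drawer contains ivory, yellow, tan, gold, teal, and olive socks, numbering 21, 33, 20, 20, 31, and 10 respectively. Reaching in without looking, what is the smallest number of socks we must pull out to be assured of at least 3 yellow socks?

The worst case draws every non-yellow sock first: 21 + 20 + 20 + 31 + 10 = 102.
The next 3 draws are then forced to be yellow, giving 102 + 3 = 105.

105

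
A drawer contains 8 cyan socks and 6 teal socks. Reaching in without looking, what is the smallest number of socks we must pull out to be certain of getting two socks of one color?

The worst case takes 1 sock of each color without reaching 2 of any: 2 × 1 = 2.
The next sock must bring some color to 2, so 2 + 1 = 3.

3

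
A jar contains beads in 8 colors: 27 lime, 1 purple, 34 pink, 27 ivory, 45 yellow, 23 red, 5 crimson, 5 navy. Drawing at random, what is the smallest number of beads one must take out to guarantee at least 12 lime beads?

152

The worst case draws every non-lime bead first: 1 + 34 + 27 + 45 + 23 + 5 + 5 = 140.
The next 12 draws are then forced to be lime, giving 140 + 12 = 152.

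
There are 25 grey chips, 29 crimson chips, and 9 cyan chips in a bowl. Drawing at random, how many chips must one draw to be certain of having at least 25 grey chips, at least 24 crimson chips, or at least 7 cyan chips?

54

The worst case stops just short of every target: 24 grey, 23 crimson, 6 cyan — 24 + 23 + 6 = 53 chips.
One more chip must push some color to its target, so 53 + 1 = 54.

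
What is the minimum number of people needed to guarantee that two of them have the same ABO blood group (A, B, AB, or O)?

There are 4 ABO blood groups acting as pigeonholes.
With 4 people we could place one in each, avoiding any repeat.
One more forces some class to hold 2, so 4 + 1 = 5.

5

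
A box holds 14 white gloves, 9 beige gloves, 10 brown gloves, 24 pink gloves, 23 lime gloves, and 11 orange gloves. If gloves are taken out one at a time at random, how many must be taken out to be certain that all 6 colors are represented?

83

The hardest color to obtain is beige: we could draw every other glove first — 91 − 9 = 82 gloves — without a single beige one.
The next draw must be beige, so 82 + 1 = 83.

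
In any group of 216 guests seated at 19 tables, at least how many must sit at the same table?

If each of the 19 tables held at most 11, the total would be at most 19 × 11 = 209 < 216, a contradiction.
So at least one holds ⌈216/19⌉ = 12.

12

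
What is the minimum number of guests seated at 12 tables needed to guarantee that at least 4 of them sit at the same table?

There are 12 tables acting as pigeonholes.
With 12 × 3 = 36 guests we could place exactly 3 in each, with no class reaching 4.
One more forces some class to hold 4, so 36 + 1 = 37.

37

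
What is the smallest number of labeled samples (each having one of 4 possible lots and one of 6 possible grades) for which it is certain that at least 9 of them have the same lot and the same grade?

There are 4 × 6 = 24 (lot, grade) combinations acting as pigeonholes.
With 24 × 8 = 192 labeled samples we could place exactly 8 in each, with no (lot, grade) pair reaching 9.
One more forces some (lot, grade) pair to hold 9, so 192 + 1 = 193.

193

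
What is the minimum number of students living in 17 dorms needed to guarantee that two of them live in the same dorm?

18

There are 17 dorms acting as pigeonholes.
With 17 students we could place one in each, avoiding any repeat.
One more forces some class to hold 2, so 17 + 1 = 18.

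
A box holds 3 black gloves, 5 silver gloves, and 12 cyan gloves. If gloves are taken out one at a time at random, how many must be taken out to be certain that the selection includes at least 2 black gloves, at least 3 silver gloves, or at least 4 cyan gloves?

7

Each of the 3 colors has its own threshold; avoid all of them simultaneously.
The worst case stops just short of every target: 1 black, 2 silver, 3 cyan — 1 + 2 + 3 = 6 gloves.
One more glove must push some color to its target, so 6 + 1 = 7.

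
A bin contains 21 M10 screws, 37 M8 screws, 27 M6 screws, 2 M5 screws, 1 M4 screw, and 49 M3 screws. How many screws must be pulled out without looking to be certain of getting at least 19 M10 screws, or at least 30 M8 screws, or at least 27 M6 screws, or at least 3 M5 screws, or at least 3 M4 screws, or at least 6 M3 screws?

Each of the 6 sizes has its own threshold; avoid all of them simultaneously.
The worst case stops just short of every target: 18 M10, 29 M8, 26 M6, 2 M5, all 1 M4, 5 M3 — 18 + 29 + 26 + 2 + 1 + 5 = 81 screws.
One more screw must push some size to its target, so 81 + 1 = 82.

82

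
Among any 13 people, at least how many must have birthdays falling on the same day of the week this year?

2

There are 7 days of the week, which serve as the pigeonholes.
If each of the 7 days of the week held at most 1, the total would be at most 7 × 1 = 7 < 13, a contradiction.
So at least one holds ⌈13/7⌉ = 2.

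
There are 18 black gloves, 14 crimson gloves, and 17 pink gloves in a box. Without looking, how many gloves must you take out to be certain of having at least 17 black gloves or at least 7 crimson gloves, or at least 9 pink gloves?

31

The worst case stops just short of every target: 16 black, 6 crimson, 8 pink — 16 + 6 + 8 = 30 gloves.
One more glove must push some color to its target, so 30 + 1 = 31.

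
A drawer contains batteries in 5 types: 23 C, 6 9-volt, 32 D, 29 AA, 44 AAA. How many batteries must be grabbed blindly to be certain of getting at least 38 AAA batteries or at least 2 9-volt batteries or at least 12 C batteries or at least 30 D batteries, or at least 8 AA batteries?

86

The worst case stops just short of every target: 11 C, 1 9-volt, 29 D, 7 AA, 37 AAA — 11 + 1 + 29 + 7 + 37 = 85 batteries.
One more battery must push some type to its target, so 85 + 1 = 86.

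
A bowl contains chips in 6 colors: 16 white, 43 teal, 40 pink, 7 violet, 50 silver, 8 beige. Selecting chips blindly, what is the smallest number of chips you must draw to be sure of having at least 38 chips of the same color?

143

Treat the 6 colors as pigeonholes.
In the worst case we take at most 37 of each color, but all 16 white, all 7 violet, and all 8 beige (fewer than 37), giving 16 + 37 + 37 + 7 + 37 + 8 = 142.
One more chip then forces some color to 38, so 142 + 1 = 143.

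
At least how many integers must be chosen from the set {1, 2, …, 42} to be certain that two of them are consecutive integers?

22

Partition {1, …, 42} into 21 pairs: {1,2}, {3,4}, …, {41,42}.
Choosing 21 integers — say the 21 even numbers 2, 4, …, 42 — takes one from each pair and avoids the property.
Choosing 22 forces two into the same pair by pigeonhole, and those are consecutive. So 22.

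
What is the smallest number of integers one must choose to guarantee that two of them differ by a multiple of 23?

24

Two integers differ by a multiple of 23 exactly when they share a remainder mod 23.
There are 23 residue classes mod 23, so 23 integers can all lie in distinct classes.
One more integer must repeat a residue, giving a difference divisible by 23. So n = 23 + 1 = 24.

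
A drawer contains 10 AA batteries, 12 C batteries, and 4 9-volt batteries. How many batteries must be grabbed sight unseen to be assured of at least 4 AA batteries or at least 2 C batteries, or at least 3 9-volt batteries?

7

Each of the 3 types has its own threshold; avoid all of them simultaneously.
The worst case stops just short of every target: 3 AA, 1 C, 2 9-volt — 3 + 1 + 2 = 6 batteries.
One more battery must push some type to its target, so 6 + 1 = 7.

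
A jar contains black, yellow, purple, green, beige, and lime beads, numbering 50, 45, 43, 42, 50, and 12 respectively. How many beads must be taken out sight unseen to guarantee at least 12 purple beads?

The worst case draws every non-purple bead first: 50 + 45 + 42 + 50 + 12 = 199.
The next 12 draws are then forced to be purple, giving 199 + 12 = 211.

211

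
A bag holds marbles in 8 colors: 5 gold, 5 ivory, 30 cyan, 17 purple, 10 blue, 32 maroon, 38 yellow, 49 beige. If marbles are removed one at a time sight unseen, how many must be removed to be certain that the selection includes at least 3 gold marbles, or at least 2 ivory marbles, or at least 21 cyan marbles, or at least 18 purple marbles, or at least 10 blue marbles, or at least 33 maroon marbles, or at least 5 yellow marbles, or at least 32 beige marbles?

117

Each of the 8 colors has its own threshold; avoid all of them simultaneously.
The worst case stops just short of every target: 2 gold, 1 ivory, 20 cyan, 17 purple, 9 blue, 32 maroon, 4 yellow, 31 beige — 2 + 1 + 20 + 17 + 9 + 32 + 4 + 31 = 116 marbles.
One more marble must push some color to its target, so 116 + 1 = 117.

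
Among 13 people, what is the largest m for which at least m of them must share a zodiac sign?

The 13 people fall into 12 zodiac signs.
If each of the 12 zodiac signs held at most 1, the total would be at most 12 × 1 = 12 < 13, a contradiction.
So at least one holds ⌈13/12⌉ = 2.

2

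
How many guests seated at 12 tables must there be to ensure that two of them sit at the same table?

There are 12 tables acting as pigeonholes.
With 12 guests we could place one in each, avoiding any repeat.
One more forces some class to hold 2, so 12 + 1 = 13.

13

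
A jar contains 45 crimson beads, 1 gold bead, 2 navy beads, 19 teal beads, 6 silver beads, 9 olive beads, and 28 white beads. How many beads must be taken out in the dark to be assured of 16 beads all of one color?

64

In the worst case we take at most 15 of each color, but all 1 gold, all 2 navy, all 6 silver, and all 9 olive (fewer than 15), giving 15 + 1 + 2 + 15 + 6 + 9 + 15 = 63.
One more bead then forces some color to 16, so 63 + 1 = 64.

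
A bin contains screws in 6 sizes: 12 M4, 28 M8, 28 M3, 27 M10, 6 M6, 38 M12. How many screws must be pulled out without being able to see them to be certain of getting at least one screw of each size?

134

The hardest size to obtain is M6: we could draw every other screw first — 139 − 6 = 133 screws — without a single M6 one.
The next draw must be M6, so 133 + 1 = 134.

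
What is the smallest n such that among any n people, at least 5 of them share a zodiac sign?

There are 12 zodiac signs acting as pigeonholes.
With 12 × 4 = 48 people we could place exactly 4 in each, with no class reaching 5.
One more forces some class to hold 5, so 48 + 1 = 49.

49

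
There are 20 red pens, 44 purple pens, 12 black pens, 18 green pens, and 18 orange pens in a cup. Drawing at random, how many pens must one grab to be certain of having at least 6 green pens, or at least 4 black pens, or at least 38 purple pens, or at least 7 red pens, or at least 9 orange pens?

The worst case stops just short of every target: 6 red, 37 purple, 3 black, 5 green, 8 orange — 6 + 37 + 3 + 5 + 8 = 59 pens.
One more pen must push some ink color to its target, so 59 + 1 = 60.

60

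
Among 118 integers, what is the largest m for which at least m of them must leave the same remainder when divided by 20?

If each of the 20 residue classes modulo 20 held at most 5, the total would be at most 20 × 5 = 100 < 118, a contradiction.
So at least one holds ⌈118/20⌉ = 6.

6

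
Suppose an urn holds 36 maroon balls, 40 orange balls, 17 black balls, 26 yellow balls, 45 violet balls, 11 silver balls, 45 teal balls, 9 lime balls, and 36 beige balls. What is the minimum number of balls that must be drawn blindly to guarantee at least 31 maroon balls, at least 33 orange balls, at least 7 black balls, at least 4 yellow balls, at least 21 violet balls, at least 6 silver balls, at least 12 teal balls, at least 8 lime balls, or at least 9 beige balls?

123

Each of the 9 colors has its own threshold; avoid all of them simultaneously.
The worst case stops just short of every target: 30 maroon, 32 orange, 6 black, 3 yellow, 20 violet, 5 silver, 11 teal, 7 lime, 8 beige — 30 + 32 + 6 + 3 + 20 + 5 + 11 + 7 + 8 = 122 balls.
One more ball must push some color to its target, so 122 + 1 = 123.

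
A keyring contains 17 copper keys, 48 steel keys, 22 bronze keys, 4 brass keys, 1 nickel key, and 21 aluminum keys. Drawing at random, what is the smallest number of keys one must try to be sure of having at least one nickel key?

113

The worst case draws every non-nickel key first: 17 + 48 + 22 + 4 + 21 = 112.
The next draw is then forced to be nickel, giving 112 + 1 = 113.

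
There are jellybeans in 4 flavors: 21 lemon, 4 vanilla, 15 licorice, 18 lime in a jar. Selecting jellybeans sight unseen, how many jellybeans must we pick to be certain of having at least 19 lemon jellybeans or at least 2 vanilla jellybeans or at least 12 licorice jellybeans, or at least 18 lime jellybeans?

Each of the 4 flavors has its own threshold; avoid all of them simultaneously.
The worst case stops just short of every target: 18 lemon, 1 vanilla, 11 licorice, 17 lime — 18 + 1 + 11 + 17 = 47 jellybeans.
One more jellybean must push some flavor to its target, so 47 + 1 = 48.

48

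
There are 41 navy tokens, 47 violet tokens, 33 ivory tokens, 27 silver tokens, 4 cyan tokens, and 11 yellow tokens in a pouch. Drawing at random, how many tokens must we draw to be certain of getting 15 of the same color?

72

In the worst case we take at most 14 of each color, but all 4 cyan and all 11 yellow (fewer than 14), giving 14 + 14 + 14 + 14 + 4 + 11 = 71.
One more token then forces some color to 15, so 71 + 1 = 72.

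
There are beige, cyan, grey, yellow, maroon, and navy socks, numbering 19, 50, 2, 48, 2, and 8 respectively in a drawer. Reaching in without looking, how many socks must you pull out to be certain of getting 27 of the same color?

84

Treat the 6 colors as pigeonholes.
In the worst case we take at most 26 of each color, but all 19 beige, all 2 grey, all 2 maroon, and all 8 navy (fewer than 26), giving 19 + 26 + 2 + 26 + 2 + 8 = 83.
One more sock then forces some color to 27, so 83 + 1 = 84.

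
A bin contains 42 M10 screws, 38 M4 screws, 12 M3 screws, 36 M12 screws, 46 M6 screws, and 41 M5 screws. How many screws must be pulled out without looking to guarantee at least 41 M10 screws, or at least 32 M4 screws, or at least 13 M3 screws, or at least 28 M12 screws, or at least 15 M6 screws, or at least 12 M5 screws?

136

Each of the 6 sizes has its own threshold; avoid all of them simultaneously.
The worst case stops just short of every target: 40 M10, 31 M4, 12 M3, 27 M12, 14 M6, 11 M5 — 40 + 31 + 12 + 27 + 14 + 11 = 135 screws.
One more screw must push some size to its target, so 135 + 1 = 136.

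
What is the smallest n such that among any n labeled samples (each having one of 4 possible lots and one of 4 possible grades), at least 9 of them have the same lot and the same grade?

There are 4 × 4 = 16 (lot, grade) combinations acting as pigeonholes.
With 16 × 8 = 128 labeled samples we could place exactly 8 in each, with no (lot, grade) pair reaching 9.
One more forces some (lot, grade) pair to hold 9, so 128 + 1 = 129.

129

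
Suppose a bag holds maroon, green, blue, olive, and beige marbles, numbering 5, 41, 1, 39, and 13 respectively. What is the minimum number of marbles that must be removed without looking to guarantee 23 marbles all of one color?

64

Treat the 5 colors as pigeonholes.
In the worst case we take at most 22 of each color, but all 5 maroon, all 1 blue, and all 13 beige (fewer than 22), giving 5 + 22 + 1 + 22 + 13 = 63.
One more marble then forces some color to 23, so 63 + 1 = 64.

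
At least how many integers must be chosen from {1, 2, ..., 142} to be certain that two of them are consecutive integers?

72

Partition {1, …, 142} into 71 pairs: {1,2}, {3,4}, …, {141,142}.
Choosing 71 integers — say the 71 even numbers 2, 4, …, 142 — takes one from each pair and avoids the property.
Choosing 72 forces two into the same pair by pigeonhole, and those are consecutive. So 72.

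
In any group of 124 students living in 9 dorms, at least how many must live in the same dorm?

The 124 students fall into 9 dorms.
If each of the 9 dorms held at most 13, the total would be at most 9 × 13 = 117 < 124, a contradiction.
So at least one holds ⌈124/9⌉ = 14.

14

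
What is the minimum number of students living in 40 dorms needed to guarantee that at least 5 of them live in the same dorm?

There are 40 dorms acting as pigeonholes.
With 40 × 4 = 160 students we could place exactly 4 in each, with no class reaching 5.
One more forces some class to hold 5, so 160 + 1 = 161.

161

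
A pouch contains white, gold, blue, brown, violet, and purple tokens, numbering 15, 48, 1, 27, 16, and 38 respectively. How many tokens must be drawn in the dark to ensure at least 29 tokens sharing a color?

116

In the worst case we take at most 28 of each color, but all 15 white, all 1 blue, all 27 brown, and all 16 violet (fewer than 28), giving 15 + 28 + 1 + 27 + 16 + 28 = 115.
One more token then forces some color to 29, so 115 + 1 = 116.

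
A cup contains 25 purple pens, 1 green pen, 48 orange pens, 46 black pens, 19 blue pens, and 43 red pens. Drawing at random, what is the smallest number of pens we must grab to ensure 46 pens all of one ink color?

179

Treat the 6 ink colors as pigeonholes.
In the worst case we take at most 45 of each ink color, but all 25 purple, all 1 green, all 19 blue, and all 43 red (fewer than 45), giving 25 + 1 + 45 + 45 + 19 + 43 = 178.
One more pen then forces some ink color to 46, so 178 + 1 = 179.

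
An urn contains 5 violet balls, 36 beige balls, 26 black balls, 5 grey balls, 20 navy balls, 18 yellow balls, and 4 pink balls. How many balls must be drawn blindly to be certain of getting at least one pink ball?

The worst case draws every non-pink ball first: 5 + 36 + 26 + 5 + 20 + 18 = 110.
The next draw is then forced to be pink, giving 110 + 1 = 111.

111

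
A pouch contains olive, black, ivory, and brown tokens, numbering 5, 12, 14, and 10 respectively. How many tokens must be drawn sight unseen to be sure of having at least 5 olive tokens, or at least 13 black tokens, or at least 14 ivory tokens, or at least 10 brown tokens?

39

The worst case stops just short of every target: 4 olive, 12 black, 13 ivory, 9 brown — 4 + 12 + 13 + 9 = 38 tokens.
One more token must push some color to its target, so 38 + 1 = 39.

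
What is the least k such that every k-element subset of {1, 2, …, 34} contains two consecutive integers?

Partition {1, …, 34} into 17 pairs: {1,2}, {3,4}, …, {33,34}.
Choosing 17 integers — say the 17 even numbers 2, 4, …, 34 — takes one from each pair and avoids the property.
Choosing 18 forces two into the same pair by pigeonhole, and those are consecutive. So 18.

18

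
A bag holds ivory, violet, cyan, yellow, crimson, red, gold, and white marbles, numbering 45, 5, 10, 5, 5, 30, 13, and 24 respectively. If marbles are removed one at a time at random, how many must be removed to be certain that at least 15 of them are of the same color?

81

In the worst case we take at most 14 of each color, but all 5 violet, all 10 cyan, all 5 yellow, all 5 crimson, and all 13 gold (fewer than 14), giving 14 + 5 + 10 + 5 + 5 + 14 + 13 + 14 = 80.
One more marble then forces some color to 15, so 80 + 1 = 81.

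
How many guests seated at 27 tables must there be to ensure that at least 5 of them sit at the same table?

There are 27 tables acting as pigeonholes.
With 27 × 4 = 108 guests we could place exactly 4 in each, with no class reaching 5.
One more forces some class to hold 5, so 108 + 1 = 109.

109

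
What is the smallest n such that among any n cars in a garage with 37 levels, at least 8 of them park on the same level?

There are 37 levels acting as pigeonholes.
With 37 × 7 = 259 cars we could place exactly 7 in each, with no class reaching 8.
One more forces some class to hold 8, so 259 + 1 = 260.

260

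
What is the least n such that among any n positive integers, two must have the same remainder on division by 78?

Use the pigeonhole principle on residue classes: two integers differ by a multiple of 78 exactly when they share a remainder mod 78.
There are 78 residue classes mod 78, so 78 integers can all lie in distinct classes.
One more integer must repeat a residue, giving a difference divisible by 78. So n = 78 + 1 = 79.

79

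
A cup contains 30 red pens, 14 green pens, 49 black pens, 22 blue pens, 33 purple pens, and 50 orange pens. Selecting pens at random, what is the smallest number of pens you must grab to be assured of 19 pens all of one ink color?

Treat the 6 ink colors as pigeonholes.
In the worst case we take at most 18 of each ink color, but all 14 green (fewer than 18), giving 18 + 14 + 18 + 18 + 18 + 18 = 104.
One more pen then forces some ink color to 19, so 104 + 1 = 105.

105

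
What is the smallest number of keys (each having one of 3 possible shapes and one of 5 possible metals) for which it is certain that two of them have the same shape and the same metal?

16

There are 3 × 5 = 15 (shape, metal) combinations acting as pigeonholes.
With 15 keys we could place one in each, avoiding any repeat.
One more forces some (shape, metal) pair to hold 2, so 15 + 1 = 16.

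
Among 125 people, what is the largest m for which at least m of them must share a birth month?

There are 12 months of the year, which serve as the pigeonholes.
If each of the 12 months of the year held at most 10, the total would be at most 12 × 10 = 120 < 125, a contradiction.
So at least one holds ⌈125/12⌉ = 11.

11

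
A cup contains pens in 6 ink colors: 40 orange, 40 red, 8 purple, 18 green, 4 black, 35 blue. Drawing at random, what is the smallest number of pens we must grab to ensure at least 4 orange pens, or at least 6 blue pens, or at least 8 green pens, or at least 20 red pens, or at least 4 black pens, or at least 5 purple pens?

42

The worst case stops just short of every target: 3 orange, 19 red, 4 purple, 7 green, 3 black, 5 blue — 3 + 19 + 4 + 7 + 3 + 5 = 41 pens.
One more pen must push some ink color to its target, so 41 + 1 = 42.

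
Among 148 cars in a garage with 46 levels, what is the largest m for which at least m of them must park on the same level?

4

The 148 cars fall into 46 levels.
If each of the 46 levels held at most 3, the total would be at most 46 × 3 = 138 < 148, a contradiction.
So at least one holds ⌈148/46⌉ = 4.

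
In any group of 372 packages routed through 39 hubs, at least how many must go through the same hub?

If each of the 39 hubs held at most 9, the total would be at most 39 × 9 = 351 < 372, a contradiction.
So at least one holds ⌈372/39⌉ = 10.

10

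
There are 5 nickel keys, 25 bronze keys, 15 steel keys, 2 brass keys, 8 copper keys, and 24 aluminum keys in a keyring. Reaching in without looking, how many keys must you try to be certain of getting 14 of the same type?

55

In the worst case we take at most 13 of each type, but all 5 nickel, all 2 brass, and all 8 copper (fewer than 13), giving 5 + 13 + 13 + 2 + 8 + 13 = 54.
One more key then forces some type to 14, so 54 + 1 = 55.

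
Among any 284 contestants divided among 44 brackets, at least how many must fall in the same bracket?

The 284 contestants fall into 44 brackets.
If each of the 44 brackets held at most 6, the total would be at most 44 × 6 = 264 < 284, a contradiction.
So at least one holds ⌈284/44⌉ = 7.

7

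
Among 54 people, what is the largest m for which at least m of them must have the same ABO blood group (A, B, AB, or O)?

There are 4 ABO blood groups, which serve as the pigeonholes.
If each of the 4 ABO blood groups held at most 13, the total would be at most 4 × 13 = 52 < 54, a contradiction.
So at least one holds ⌈54/4⌉ = 14.

14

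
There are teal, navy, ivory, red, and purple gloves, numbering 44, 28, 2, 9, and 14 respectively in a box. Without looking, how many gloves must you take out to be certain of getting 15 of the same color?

54

In the worst case we take at most 14 of each color, but all 2 ivory and all 9 red (fewer than 14), giving 14 + 14 + 2 + 9 + 14 = 53.
One more glove then forces some color to 15, so 53 + 1 = 54.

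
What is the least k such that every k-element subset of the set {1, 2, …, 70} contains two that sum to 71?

36

Partition {1, …, 70} into 35 pairs: {1,70}, {2,69}, …, {35,36}.
Choosing 35 integers — say the integers 1 through 35 — takes one from each pair and avoids the property.
Choosing 36 forces two into the same pair by pigeonhole, and those sum to 71. So 36.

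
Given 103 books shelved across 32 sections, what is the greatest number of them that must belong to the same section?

4

The 103 books fall into 32 sections.
If each of the 32 sections held at most 3, the total would be at most 32 × 3 = 96 < 103, a contradiction.
So at least one holds ⌈103/32⌉ = 4.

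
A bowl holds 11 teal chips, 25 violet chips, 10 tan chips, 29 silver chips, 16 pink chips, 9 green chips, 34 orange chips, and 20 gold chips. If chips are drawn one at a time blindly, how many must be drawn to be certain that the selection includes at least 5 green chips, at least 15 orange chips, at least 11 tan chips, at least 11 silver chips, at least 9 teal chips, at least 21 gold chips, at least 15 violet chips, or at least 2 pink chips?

82

The worst case stops just short of every target: 8 teal, 14 violet, 10 tan, 10 silver, 1 pink, 4 green, 14 orange, 20 gold — 8 + 14 + 10 + 10 + 1 + 4 + 14 + 20 = 81 chips.
One more chip must push some color to its target, so 81 + 1 = 82.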